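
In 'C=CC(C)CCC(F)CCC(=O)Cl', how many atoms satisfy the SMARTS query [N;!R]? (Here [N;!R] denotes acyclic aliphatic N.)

0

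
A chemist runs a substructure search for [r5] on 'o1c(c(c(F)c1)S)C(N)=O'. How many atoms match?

The query [r5] means: r5 matches atoms in a five-membered ring.
Check the 10 heavy atoms by environment: 1× o (aromatic, in 5-ring) → match; 4× c (aromatic, in 5-ring) → match; 1× C (acyclic) → no; 1× O (acyclic) → no; 1× N (acyclic) → no; 1× S (acyclic) → no; 1× F (acyclic) → no.
Summing the matching environments: 1 + 4 = 5 matching atoms.

5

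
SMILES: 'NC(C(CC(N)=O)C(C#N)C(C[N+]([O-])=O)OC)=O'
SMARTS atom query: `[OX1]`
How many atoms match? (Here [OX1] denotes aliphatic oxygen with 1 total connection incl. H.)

4

The query [OX1] means: aliphatic oxygen with one total connection — typically a carbonyl =O or an oxide.
Check the 18 heavy atoms by environment: 6× C (X4) → no; 2× C (X3) → no; 3× O (X1) → match; 2× N (X3) → no; 1× O (X2) → no; 1× N (charge +1, X3) → no; 1× O (charge -1, X1) → match; 1× C (X2) → no; 1× N (X1) → no.
Summing the matching environments: 3 + 1 = 4 matching atoms.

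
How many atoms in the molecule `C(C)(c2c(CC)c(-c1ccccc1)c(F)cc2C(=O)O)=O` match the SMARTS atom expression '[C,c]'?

17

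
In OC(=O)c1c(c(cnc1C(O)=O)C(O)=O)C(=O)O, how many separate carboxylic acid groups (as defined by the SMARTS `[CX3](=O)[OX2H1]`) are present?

4

[CX3](=O)[OX2H1] is the SMARTS for a carboxylic acid: an sp2 carbon double-bonded to O and single-bonded to an -OH oxygen.
The molecule carries 4 separate instances of a carboxylic acid group (-C(=O)OH) meeting every constraint; each maps to a distinct set of atoms, giving 4 matches.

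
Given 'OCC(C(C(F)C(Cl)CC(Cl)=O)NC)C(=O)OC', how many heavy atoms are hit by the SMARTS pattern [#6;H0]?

2

The query [#6;H0] means: any carbon with no attached hydrogen.
Check the 18 heavy atoms by environment: 2× C (H2) → no; 4× C (H1) → no; 1× O (H1) → no; 2× C (H0) → match; 3× O (H0) → no; 2× Cl (H0) → no; 1× N (H1) → no; 2× C (H3) → no; 1× F (H0) → no.
That gives 2 matching atoms.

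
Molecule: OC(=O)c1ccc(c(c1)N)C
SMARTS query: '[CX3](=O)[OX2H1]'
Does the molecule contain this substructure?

The pattern [CX3](=O)[OX2H1] describes an sp2 carbon double-bonded to O and single-bonded to an -OH oxygen — a carboxylic acid.
The molecule carries a carboxylic acid group (-C(=O)OH), whose atoms satisfy every constraint of the query, so the pattern matches.

Yes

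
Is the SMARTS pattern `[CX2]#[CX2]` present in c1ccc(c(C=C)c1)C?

No

The pattern [CX2]#[CX2] describes a carbon-carbon triple bond — an alkyne.
The closest candidate here is a vinyl group (-CH=CH2), but the C=C is a double bond; both carbons are CX3, not CX2. No other fragment satisfies the full query, so there is no match.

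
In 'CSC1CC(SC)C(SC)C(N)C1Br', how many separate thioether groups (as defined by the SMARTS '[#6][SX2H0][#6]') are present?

3

[#6][SX2H0][#6] is the SMARTS for a thioether: an aliphatic sulfur bridging two carbons with no H on the sulfur.
The molecule carries 3 separate instances of a methylthio ether (-SCH3) meeting every constraint; each maps to a distinct set of atoms, giving 3 matches.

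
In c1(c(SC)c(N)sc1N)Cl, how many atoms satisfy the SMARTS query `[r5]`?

5

The query [r5] means: r5 matches atoms in a five-membered ring.
Check the 10 heavy atoms by environment: 1× s (aromatic, in 5-ring) → match; 4× c (aromatic, in 5-ring) → match; 1× S (acyclic) → no; 1× C (acyclic) → no; 2× N (acyclic) → no; 1× Cl (acyclic) → no.
Summing the matching environments: 1 + 4 = 5 matching atoms.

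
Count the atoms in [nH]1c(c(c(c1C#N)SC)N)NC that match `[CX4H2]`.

Check the 12 heavy atoms by environment: 1× n (aromatic, H1, X3) → no; 4× c (aromatic, H0, X3) → no; 1× S (H0, X2) → no; 2× C (H3, X4) → no; 1× C (H0, X2) → no; 1× N (H0, X1) → no; 1× N (H2, X3) → no; 1× N (H1, X3) → no.
No environment satisfies the query, so 0 matching atoms.

0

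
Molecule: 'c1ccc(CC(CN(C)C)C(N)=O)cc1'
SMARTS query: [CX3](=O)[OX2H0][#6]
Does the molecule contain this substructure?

The pattern [CX3](=O)[OX2H0][#6] describes a carbonyl carbon bonded to an oxygen that is itself bonded to carbon (no H on that O) — an ester.
The closest candidate here is a primary amide (-C(=O)NH2), but the carbonyl is bonded to N, not to an O-C linkage. No other fragment satisfies the full query, so there is no match.

No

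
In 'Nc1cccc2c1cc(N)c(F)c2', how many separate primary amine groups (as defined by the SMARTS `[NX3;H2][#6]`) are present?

2

[NX3;H2][#6] is the SMARTS for a primary amine: a trivalent nitrogen with two H attached to carbon.
The molecule carries 2 separate instances of a primary amino group (-NH2) meeting every constraint; each maps to a distinct set of atoms, giving 2 matches.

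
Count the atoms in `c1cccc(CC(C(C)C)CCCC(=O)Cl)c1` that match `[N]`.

The query [N] means: uppercase N matches aliphatic (non-aromatic) nitrogen only.
Check the 17 heavy atoms by environment: 9× C → no; 1× O → no; 1× Cl → no; 6× c (aromatic) → no.
No environment satisfies the query, so 0 matching atoms.

0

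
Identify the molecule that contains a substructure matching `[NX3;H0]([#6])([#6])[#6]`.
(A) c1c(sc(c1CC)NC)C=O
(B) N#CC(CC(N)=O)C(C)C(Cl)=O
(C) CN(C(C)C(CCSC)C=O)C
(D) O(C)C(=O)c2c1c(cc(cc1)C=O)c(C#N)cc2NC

C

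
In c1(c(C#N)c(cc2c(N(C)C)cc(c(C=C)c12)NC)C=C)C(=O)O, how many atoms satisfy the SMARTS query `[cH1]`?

2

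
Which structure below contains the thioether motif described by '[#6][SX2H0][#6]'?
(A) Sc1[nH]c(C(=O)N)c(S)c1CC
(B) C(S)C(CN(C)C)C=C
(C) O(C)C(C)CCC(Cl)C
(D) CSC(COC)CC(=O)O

D

[#6][SX2H0][#6] describes an aliphatic sulfur bridging two carbons with no H on the sulfur (a thioether).
(A) has a thiol (-SH) but the sulfur has H1, not H0 bridging two carbons.
(B) has a thiol (-SH) but the sulfur has H1, not H0 bridging two carbons.
(C) has a methoxy ether (-OCH3) but the bridging atom is O, not S.
(D) contains a methylthio ether (-SCH3), which satisfies every atom and bond constraint.
So the answer is (D).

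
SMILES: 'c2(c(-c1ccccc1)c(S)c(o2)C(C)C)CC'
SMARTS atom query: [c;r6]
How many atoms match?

6

Check the 17 heavy atoms by environment: 1× o (aromatic, in 5-ring) → no; 4× c (aromatic, in 5-ring) → no; 5× C (acyclic) → no; 1× S (acyclic) → no; 6× c (aromatic, in 6-ring) → match.
That gives 6 matching atoms.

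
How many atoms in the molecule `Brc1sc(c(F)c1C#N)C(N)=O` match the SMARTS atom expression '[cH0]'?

4

The query [cH0] means: aromatic carbon with no attached hydrogen (substituted or ring-fusion).
Check the 12 heavy atoms by environment: 1× s (aromatic, H0) → no; 4× c (aromatic, H0) → match; 1× F (H0) → no; 2× C (H0) → no; 1× N (H0) → no; 1× O (H0) → no; 1× N (H2) → no; 1× Br (H0) → no.
That gives 4 matching atoms.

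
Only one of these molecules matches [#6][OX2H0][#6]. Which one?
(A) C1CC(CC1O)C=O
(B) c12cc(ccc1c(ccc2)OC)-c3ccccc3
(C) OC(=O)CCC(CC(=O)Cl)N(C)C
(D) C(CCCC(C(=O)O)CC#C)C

B

[#6][OX2H0][#6] describes an aliphatic oxygen bridging two carbons with no H on the oxygen (an ether).
(A) has a hydroxyl group (-OH) but the oxygen has H1, not H0 bridging two carbons.
(B) contains a methoxy ether (-OCH3), which satisfies every atom and bond constraint.
(C) has a carboxylic acid group (-C(=O)OH) but the -OH oxygen has H1; the =O is OX1, not OX2.
(D) has a carboxylic acid group (-C(=O)OH) but the -OH oxygen has H1; the =O is OX1, not OX2.
So the answer is (B).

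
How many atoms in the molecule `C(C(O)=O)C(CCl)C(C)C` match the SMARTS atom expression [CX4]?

6

The query [CX4] means: C with X4: aliphatic carbon with exactly 4 total connections (bonds + H).
Check the 10 heavy atoms by environment: 6× C (X4) → match; 1× Cl (X1) → no; 1× C (X3) → no; 1× O (X1) → no; 1× O (X2) → no.
That gives 6 matching atoms.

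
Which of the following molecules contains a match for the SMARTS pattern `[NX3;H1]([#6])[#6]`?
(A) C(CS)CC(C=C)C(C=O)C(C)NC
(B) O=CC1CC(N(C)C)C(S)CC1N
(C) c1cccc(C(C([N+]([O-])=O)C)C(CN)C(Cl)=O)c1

A

[NX3;H1]([#6])[#6] describes a trivalent nitrogen with one H, bonded to two carbons (a secondary amine).
(A) contains an N-methylamino group (-NHCH3), which satisfies every atom and bond constraint.
(B) has a primary amino group (-NH2) but the nitrogen has H2 and only one carbon neighbour.
(C) has a primary amino group (-NH2) but the nitrogen has H2 and only one carbon neighbour.
So the answer is (A).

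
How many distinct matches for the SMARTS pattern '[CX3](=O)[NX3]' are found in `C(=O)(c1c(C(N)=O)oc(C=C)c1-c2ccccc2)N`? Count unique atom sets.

[CX3](=O)[NX3] is the SMARTS for an amide: a carbonyl carbon bonded to a trivalent nitrogen.
The molecule carries 2 separate instances of a primary amide (-C(=O)NH2) meeting every constraint; each maps to a distinct set of atoms, giving 2 matches.

2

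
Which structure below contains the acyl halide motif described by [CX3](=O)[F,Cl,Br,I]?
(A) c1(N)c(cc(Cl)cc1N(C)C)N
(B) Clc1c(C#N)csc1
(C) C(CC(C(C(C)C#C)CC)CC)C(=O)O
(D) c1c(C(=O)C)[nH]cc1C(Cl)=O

D

[CX3](=O)[F,Cl,Br,I] describes a carbonyl carbon bonded to a halogen (an acyl halide).
(A) has a chloro substituent but the Cl is not on a carbonyl carbon.
(B) has a chloro substituent but the Cl is not on a carbonyl carbon.
(C) has a carboxylic acid group (-C(=O)OH) but the carbonyl is bonded to -OH, not to a halogen.
(D) contains an acyl chloride (-C(=O)Cl), which satisfies every atom and bond constraint.
So the answer is (D).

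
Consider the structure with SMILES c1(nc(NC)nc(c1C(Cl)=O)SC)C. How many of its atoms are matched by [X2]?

3

Check the 14 heavy atoms by environment: 2× n (aromatic, X2) → match; 4× c (aromatic, X3) → no; 1× N (X3) → no; 3× C (X4) → no; 1× C (X3) → no; 1× O (X1) → no; 1× Cl (X1) → no; 1× S (X2) → match.
Summing the matching environments: 2 + 1 = 3 matching atoms.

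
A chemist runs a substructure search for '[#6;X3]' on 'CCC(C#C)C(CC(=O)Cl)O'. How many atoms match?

1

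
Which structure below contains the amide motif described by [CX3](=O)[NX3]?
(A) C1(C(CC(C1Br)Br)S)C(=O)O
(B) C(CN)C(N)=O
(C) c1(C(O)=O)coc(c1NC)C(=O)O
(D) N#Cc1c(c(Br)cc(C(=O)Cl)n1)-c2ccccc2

B

[CX3](=O)[NX3] describes a carbonyl carbon bonded to a trivalent nitrogen (an amide).
(A) has a carboxylic acid group (-C(=O)OH) but the carbonyl is bonded to O, not to an NX3 nitrogen.
(B) contains a primary amide (-C(=O)NH2), which satisfies every atom and bond constraint.
(C) has a carboxylic acid group (-C(=O)OH) but the carbonyl is bonded to O, not to an NX3 nitrogen.
(D) has a nitrile (-C#N) but the nitrile N is NX1 (triple-bonded), not NX3.
So the answer is (B).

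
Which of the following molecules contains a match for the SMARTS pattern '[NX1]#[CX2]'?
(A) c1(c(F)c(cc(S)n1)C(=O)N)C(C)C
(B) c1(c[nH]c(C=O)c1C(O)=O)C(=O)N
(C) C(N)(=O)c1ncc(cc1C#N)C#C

C

[NX1]#[CX2] describes a nitrogen triple-bonded to a two-connected carbon (a nitrile).
(A) has a primary amide (-C(=O)NH2) but the nitrogen is NX3, not NX1.
(B) has a primary amide (-C(=O)NH2) but the nitrogen is NX3, not NX1.
(C) contains a nitrile (-C#N), which satisfies every atom and bond constraint.
So the answer is (C).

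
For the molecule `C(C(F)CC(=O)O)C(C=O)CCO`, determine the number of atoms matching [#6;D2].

5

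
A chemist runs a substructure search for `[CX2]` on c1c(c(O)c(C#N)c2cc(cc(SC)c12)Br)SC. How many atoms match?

Check the 18 heavy atoms by environment: 10× c (aromatic, X3) → no; 1× C (X2) → match; 1× N (X1) → no; 1× Br (X1) → no; 2× S (X2) → no; 2× C (X4) → no; 1× O (X2) → no.
That gives 1 matching atom.

1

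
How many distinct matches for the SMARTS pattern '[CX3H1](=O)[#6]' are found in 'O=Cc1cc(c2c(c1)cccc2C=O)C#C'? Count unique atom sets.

[CX3H1](=O)[#6] is the SMARTS for an aldehyde: an sp2 carbon with one H, double-bonded to O and single-bonded to carbon.
The molecule carries 2 separate instances of an aldehyde (-CHO) meeting every constraint; each maps to a distinct set of atoms, giving 2 matches.

2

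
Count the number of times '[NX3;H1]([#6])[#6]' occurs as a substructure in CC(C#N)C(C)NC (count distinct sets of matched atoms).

[NX3;H1]([#6])[#6] is the SMARTS for a secondary amine: a trivalent nitrogen with one H, bonded to two carbons.
Exactly one fragment in the molecule meets all constraints, giving 1 match.

1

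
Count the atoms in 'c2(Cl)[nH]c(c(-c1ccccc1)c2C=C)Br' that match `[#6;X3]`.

12

Check the 15 heavy atoms by environment: 1× n (aromatic, X3) → no; 10× c (aromatic, X3) → match; 2× C (X3) → match; 1× Br (X1) → no; 1× Cl (X1) → no.
Summing the matching environments: 10 + 2 = 12 matching atoms.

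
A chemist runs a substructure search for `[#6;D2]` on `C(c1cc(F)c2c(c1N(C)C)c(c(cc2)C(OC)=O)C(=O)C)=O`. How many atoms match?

4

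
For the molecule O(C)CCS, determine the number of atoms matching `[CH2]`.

2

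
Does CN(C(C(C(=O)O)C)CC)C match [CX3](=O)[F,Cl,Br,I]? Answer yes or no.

The pattern [CX3](=O)[F,Cl,Br,I] describes a carbonyl carbon bonded to a halogen — an acyl halide.
The closest candidate here is a carboxylic acid group (-C(=O)OH), but the carbonyl is bonded to -OH, not to a halogen. No other fragment satisfies the full query, so there is no match.

No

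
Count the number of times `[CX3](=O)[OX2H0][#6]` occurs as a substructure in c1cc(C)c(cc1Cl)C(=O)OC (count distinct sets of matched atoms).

[CX3](=O)[OX2H0][#6] is the SMARTS for an ester: a carbonyl carbon bonded to an oxygen that is itself bonded to carbon (no H on that O).
Exactly one fragment in the molecule meets all constraints, giving 1 match.

1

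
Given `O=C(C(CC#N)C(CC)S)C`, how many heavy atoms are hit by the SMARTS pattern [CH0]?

2

The query [CH0] means: aliphatic carbon with no attached hydrogen.
Check the 11 heavy atoms by environment: 2× C (H2) → no; 2× C (H1) → no; 2× C (H3) → no; 1× S (H1) → no; 2× C (H0) → match; 1× O (H0) → no; 1× N (H0) → no.
That gives 2 matching atoms.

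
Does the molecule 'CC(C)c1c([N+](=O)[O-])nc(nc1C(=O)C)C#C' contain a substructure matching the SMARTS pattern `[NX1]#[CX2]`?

No

The pattern [NX1]#[CX2] describes a nitrogen triple-bonded to a two-connected carbon — a nitrile.
The closest candidate here is a nitro group (-[N+](=O)[O-]), but there is no C#N triple bond. No other fragment satisfies the full query, so there is no match.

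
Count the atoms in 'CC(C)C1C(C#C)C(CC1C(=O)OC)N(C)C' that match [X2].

3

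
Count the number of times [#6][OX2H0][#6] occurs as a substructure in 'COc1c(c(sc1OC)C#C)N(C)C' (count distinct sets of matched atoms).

2

[#6][OX2H0][#6] is the SMARTS for an ether: an aliphatic oxygen bridging two carbons with no H on the oxygen.
The molecule carries 2 separate instances of a methoxy ether (-OCH3) meeting every constraint; each maps to a distinct set of atoms, giving 2 matches.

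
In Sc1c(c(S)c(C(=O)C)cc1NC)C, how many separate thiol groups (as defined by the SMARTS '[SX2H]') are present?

2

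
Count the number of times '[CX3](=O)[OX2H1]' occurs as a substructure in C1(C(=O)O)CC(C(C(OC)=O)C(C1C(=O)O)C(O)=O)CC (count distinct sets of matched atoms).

[CX3](=O)[OX2H1] is the SMARTS for a carboxylic acid: an sp2 carbon double-bonded to O and single-bonded to an -OH oxygen.
The molecule carries 3 separate instances of a carboxylic acid group (-C(=O)OH) meeting every constraint; each maps to a distinct set of atoms, giving 3 matches.

3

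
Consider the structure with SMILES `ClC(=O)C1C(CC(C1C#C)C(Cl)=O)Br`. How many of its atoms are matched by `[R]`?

Check the 14 heavy atoms by environment: 5× C (in 5-ring) → match; 1× Br (acyclic) → no; 4× C (acyclic) → no; 2× O (acyclic) → no; 2× Cl (acyclic) → no.
That gives 5 matching atoms.

5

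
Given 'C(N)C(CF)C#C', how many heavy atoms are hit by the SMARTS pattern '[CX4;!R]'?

3

The query [CX4;!R] means: aliphatic carbon with four total connections, not in a ring.
Check the 7 heavy atoms by environment: 3× C (X4, acyclic) → match; 2× C (X2, acyclic) → no; 1× N (X3, acyclic) → no; 1× F (X1, acyclic) → no.
That gives 3 matching atoms.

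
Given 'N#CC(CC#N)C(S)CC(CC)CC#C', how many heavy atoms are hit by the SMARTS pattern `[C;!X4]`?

4

The query [C;!X4] means: aliphatic carbon that does not have four total connections.
Check the 15 heavy atoms by environment: 8× C (X4) → no; 4× C (X2) → match; 2× N (X1) → no; 1× S (X2) → no.
That gives 4 matching atoms.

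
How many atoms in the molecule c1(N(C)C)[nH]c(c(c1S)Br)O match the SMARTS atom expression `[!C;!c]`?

5

Check the 11 heavy atoms by environment: 1× n (aromatic) → match; 4× c (aromatic) → no; 1× N → match; 2× C → no; 1× O → match; 1× Br → match; 1× S → match.
Summing the matching environments: 1 + 1 + 1 + 1 + 1 = 5 matching atoms.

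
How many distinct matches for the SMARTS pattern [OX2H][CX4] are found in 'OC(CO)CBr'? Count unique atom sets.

2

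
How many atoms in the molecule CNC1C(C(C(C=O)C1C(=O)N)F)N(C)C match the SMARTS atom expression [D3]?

7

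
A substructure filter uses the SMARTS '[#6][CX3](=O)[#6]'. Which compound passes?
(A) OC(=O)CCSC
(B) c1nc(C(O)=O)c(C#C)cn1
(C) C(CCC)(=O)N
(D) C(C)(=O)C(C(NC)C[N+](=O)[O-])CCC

D

[#6][CX3](=O)[#6] describes a carbonyl carbon (no H) flanked by two carbons (a ketone).
(A) has a carboxylic acid group (-C(=O)OH) but one neighbour of the carbonyl carbon is O, not C.
(B) has a carboxylic acid group (-C(=O)OH) but one neighbour of the carbonyl carbon is O, not C.
(C) has a primary amide (-C(=O)NH2) but one neighbour of the carbonyl carbon is N, not C.
(D) contains an acetyl/ketone group (-C(=O)CH3), which satisfies every atom and bond constraint.
So the answer is (D).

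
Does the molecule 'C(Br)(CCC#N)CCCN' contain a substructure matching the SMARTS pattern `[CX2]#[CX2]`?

The pattern [CX2]#[CX2] describes a carbon-carbon triple bond — an alkyne.
The closest candidate here is a nitrile (-C#N), but the triple bond is C#N, not C#C. No other fragment satisfies the full query, so there is no match.

No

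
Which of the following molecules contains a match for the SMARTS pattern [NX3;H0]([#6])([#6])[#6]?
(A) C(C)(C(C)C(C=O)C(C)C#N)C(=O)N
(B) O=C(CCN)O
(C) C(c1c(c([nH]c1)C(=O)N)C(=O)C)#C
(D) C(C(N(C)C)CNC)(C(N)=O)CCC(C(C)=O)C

D

[NX3;H0]([#6])([#6])[#6] describes a trivalent nitrogen with no H, bonded to three carbons (a tertiary amine).
(A) has a primary amide (-C(=O)NH2) but the amide nitrogen has H2 and only one carbon neighbour.
(B) has a primary amino group (-NH2) but the nitrogen has H2, not H0 with three carbons.
(C) has a primary amide (-C(=O)NH2) but the amide nitrogen has H2 and only one carbon neighbour.
(D) contains a dimethylamino group (-N(CH3)2), which satisfies every atom and bond constraint.
So the answer is (D).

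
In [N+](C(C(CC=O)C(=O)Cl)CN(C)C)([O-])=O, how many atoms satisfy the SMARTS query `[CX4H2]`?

Check the 15 heavy atoms by environment: 2× C (H2, X4) → match; 2× C (H1, X4) → no; 1× N (H0, X3) → no; 2× C (H3, X4) → no; 1× N (charge +1, H0, X3) → no; 1× O (charge -1, H0, X1) → no; 3× O (H0, X1) → no; 1× C (H1, X3) → no; 1× C (H0, X3) → no; 1× Cl (H0, X1) → no.
That gives 2 matching atoms.

2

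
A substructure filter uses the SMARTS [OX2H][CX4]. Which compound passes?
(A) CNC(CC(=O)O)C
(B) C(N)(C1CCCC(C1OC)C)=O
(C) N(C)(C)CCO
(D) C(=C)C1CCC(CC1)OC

C

[OX2H][CX4] describes a hydroxyl oxygen bound to an sp3 (X4) carbon (an aliphatic alcohol).
(A) has a carboxylic acid group (-C(=O)OH) but the -OH is on a CX3 carbonyl carbon, not a CX4 carbon.
(B) has a methoxy ether (-OCH3) but the oxygen has H0 (ether), not H1.
(C) contains a hydroxyl group (-OH), which satisfies every atom and bond constraint.
(D) has a methoxy ether (-OCH3) but the oxygen has H0 (ether), not H1.
So the answer is (C).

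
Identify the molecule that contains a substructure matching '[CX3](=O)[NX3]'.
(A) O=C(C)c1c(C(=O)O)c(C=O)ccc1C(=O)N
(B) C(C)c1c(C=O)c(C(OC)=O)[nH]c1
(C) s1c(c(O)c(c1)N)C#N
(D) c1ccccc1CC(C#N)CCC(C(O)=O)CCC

A

[CX3](=O)[NX3] describes a carbonyl carbon bonded to a trivalent nitrogen (an amide).
(A) contains a primary amide (-C(=O)NH2), which satisfies every atom and bond constraint.
(B) has a methyl-ester group (-C(=O)OCH3) but the carbonyl is bonded to O, not to an NX3 nitrogen.
(C) has a primary amino group (-NH2) but the -NH2 is not attached to a carbonyl carbon.
(D) has a carboxylic acid group (-C(=O)OH) but the carbonyl is bonded to O, not to an NX3 nitrogen.
So the answer is (A).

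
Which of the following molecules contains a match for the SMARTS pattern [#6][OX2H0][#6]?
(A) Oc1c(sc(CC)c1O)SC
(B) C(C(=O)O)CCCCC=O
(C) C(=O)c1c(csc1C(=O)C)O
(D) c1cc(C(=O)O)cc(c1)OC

[#6][OX2H0][#6] describes an aliphatic oxygen bridging two carbons with no H on the oxygen (an ether).
(A) has a hydroxyl group (-OH) but the oxygen has H1, not H0 bridging two carbons.
(B) has a carboxylic acid group (-C(=O)OH) but the -OH oxygen has H1; the =O is OX1, not OX2.
(C) has a hydroxyl group (-OH) but the oxygen has H1, not H0 bridging two carbons.
(D) contains a methoxy ether (-OCH3), which satisfies every atom and bond constraint.
So the answer is (D).

D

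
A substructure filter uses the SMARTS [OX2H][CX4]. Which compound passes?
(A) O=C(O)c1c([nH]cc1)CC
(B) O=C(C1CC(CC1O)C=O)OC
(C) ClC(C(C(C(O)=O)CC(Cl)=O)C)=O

B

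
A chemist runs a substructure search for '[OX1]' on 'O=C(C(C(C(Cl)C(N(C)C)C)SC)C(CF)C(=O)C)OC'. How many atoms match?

The query [OX1] means: aliphatic oxygen with one total connection — typically a carbonyl =O or an oxide.
Check the 21 heavy atoms by environment: 12× C (X4) → no; 1× N (X3) → no; 1× S (X2) → no; 1× F (X1) → no; 1× Cl (X1) → no; 2× C (X3) → no; 2× O (X1) → match; 1× O (X2) → no.
That gives 2 matching atoms.

2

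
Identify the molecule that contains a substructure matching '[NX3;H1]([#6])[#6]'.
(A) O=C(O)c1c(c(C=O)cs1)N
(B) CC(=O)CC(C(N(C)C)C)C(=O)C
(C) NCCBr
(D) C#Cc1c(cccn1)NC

D

[NX3;H1]([#6])[#6] describes a trivalent nitrogen with one H, bonded to two carbons (a secondary amine).
(A) has a primary amino group (-NH2) but the nitrogen has H2 and only one carbon neighbour.
(B) has a dimethylamino group (-N(CH3)2) but the nitrogen has H0, not H1.
(C) has a primary amino group (-NH2) but the nitrogen has H2 and only one carbon neighbour.
(D) contains an N-methylamino group (-NHCH3), which satisfies every atom and bond constraint.
So the answer is (D).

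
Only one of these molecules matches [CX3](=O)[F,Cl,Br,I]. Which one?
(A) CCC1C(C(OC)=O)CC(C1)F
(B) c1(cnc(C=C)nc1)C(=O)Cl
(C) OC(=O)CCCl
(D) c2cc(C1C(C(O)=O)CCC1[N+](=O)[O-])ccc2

B

[CX3](=O)[F,Cl,Br,I] describes a carbonyl carbon bonded to a halogen (an acyl halide).
(A) has a methyl-ester group (-C(=O)OCH3) but the carbonyl is bonded to -O-C, not to a halogen.
(B) contains an acyl chloride (-C(=O)Cl), which satisfies every atom and bond constraint.
(C) has a chloro substituent but the Cl is not on a carbonyl carbon.
(D) has a carboxylic acid group (-C(=O)OH) but the carbonyl is bonded to -OH, not to a halogen.
So the answer is (B).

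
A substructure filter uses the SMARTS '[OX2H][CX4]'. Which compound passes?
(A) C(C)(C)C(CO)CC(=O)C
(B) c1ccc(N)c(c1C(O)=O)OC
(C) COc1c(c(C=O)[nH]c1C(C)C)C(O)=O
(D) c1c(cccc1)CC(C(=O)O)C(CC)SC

A

[OX2H][CX4] describes a hydroxyl oxygen bound to an sp3 (X4) carbon (an aliphatic alcohol).
(A) contains a hydroxyl group (-OH), which satisfies every atom and bond constraint.
(B) has a methoxy ether (-OCH3) but the oxygen has H0 (ether), not H1.
(C) has a methoxy ether (-OCH3) but the oxygen has H0 (ether), not H1.
(D) has a carboxylic acid group (-C(=O)OH) but the -OH is on a CX3 carbonyl carbon, not a CX4 carbon.
So the answer is (A).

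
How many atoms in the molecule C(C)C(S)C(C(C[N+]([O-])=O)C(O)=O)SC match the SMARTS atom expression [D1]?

The query [D1] means: atom with exactly one heavy-atom neighbour (degree 1).
Check the 15 heavy atoms by environment: 2× C (D2) → no; 4× C (D3) → no; 1× S (D1) → match; 2× C (D1) → match; 3× O (D1) → match; 1× S (D2) → no; 1× N (charge +1, D3) → no; 1× O (charge -1, D1) → match.
Summing the matching environments: 1 + 2 + 3 + 1 = 7 matching atoms.

7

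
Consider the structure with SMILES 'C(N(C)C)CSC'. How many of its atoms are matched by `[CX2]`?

0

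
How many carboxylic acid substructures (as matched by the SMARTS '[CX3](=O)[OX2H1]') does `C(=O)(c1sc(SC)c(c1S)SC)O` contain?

[CX3](=O)[OX2H1] is the SMARTS for a carboxylic acid: an sp2 carbon double-bonded to O and single-bonded to an -OH oxygen.
Exactly one fragment in the molecule meets all constraints, giving 1 match.

1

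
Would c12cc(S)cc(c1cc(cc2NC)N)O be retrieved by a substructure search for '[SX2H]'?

Yes

The pattern [SX2H] describes an aliphatic sulfur with two connections, one being H — a thiol.
The molecule carries a thiol (-SH), whose atoms satisfy every constraint of the query, so the pattern matches.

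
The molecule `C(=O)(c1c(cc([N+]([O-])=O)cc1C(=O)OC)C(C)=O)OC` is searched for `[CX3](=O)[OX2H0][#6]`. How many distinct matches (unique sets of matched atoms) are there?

2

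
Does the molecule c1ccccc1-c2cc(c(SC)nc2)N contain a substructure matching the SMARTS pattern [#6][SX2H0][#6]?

Yes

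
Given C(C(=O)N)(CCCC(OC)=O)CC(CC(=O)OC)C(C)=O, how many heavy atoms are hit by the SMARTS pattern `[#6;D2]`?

5

The query [#6;D2] means: any carbon bonded to exactly two heavy atoms.
Check the 21 heavy atoms by environment: 5× C (D2) → match; 6× C (D3) → no; 4× O (D1) → no; 1× N (D1) → no; 2× O (D2) → no; 3× C (D1) → no.
That gives 5 matching atoms.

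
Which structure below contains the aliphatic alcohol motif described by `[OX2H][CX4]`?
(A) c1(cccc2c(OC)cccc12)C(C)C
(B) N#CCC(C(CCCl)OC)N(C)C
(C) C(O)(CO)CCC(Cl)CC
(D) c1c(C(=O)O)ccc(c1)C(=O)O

C

[OX2H][CX4] describes a hydroxyl oxygen bound to an sp3 (X4) carbon (an aliphatic alcohol).
(A) has a methoxy ether (-OCH3) but the oxygen has H0 (ether), not H1.
(B) has a methoxy ether (-OCH3) but the oxygen has H0 (ether), not H1.
(C) contains a hydroxyl group (-OH), which satisfies every atom and bond constraint.
(D) has a carboxylic acid group (-C(=O)OH) but the -OH is on a CX3 carbonyl carbon, not a CX4 carbon.
So the answer is (C).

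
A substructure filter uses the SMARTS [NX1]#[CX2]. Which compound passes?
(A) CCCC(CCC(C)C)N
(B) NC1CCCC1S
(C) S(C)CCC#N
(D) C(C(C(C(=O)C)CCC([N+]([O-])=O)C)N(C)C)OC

[NX1]#[CX2] describes a nitrogen triple-bonded to a two-connected carbon (a nitrile).
(A) has a primary amino group (-NH2) but the nitrogen is NX3 (three connections), not NX1 triple-bonded.
(B) has a primary amino group (-NH2) but the nitrogen is NX3 (three connections), not NX1 triple-bonded.
(C) contains a nitrile (-C#N), which satisfies every atom and bond constraint.
(D) has a nitro group (-[N+](=O)[O-]) but there is no C#N triple bond.
So the answer is (C).

C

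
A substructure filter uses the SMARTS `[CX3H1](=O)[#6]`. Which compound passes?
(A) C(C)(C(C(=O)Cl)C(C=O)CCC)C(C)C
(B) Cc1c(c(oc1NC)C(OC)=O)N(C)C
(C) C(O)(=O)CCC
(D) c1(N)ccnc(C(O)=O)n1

A

[CX3H1](=O)[#6] describes an sp2 carbon with one H, double-bonded to O and single-bonded to carbon (an aldehyde).
(A) contains an aldehyde (-CHO), which satisfies every atom and bond constraint.
(B) has a methyl-ester group (-C(=O)OCH3) but the carbonyl carbon has H0, not H1.
(C) has a carboxylic acid group (-C(=O)OH) but the carbonyl carbon has H0 and is bonded to O, not H1.
(D) has a carboxylic acid group (-C(=O)OH) but the carbonyl carbon has H0 and is bonded to O, not H1.
So the answer is (A).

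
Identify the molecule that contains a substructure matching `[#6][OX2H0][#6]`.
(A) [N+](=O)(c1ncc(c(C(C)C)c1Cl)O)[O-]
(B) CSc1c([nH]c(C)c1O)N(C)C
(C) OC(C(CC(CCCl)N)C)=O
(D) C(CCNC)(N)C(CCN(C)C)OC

D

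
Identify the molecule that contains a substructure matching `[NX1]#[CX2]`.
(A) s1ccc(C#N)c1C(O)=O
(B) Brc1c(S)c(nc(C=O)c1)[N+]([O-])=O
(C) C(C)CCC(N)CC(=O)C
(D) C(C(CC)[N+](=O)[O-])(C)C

[NX1]#[CX2] describes a nitrogen triple-bonded to a two-connected carbon (a nitrile).
(A) contains a nitrile (-C#N), which satisfies every atom and bond constraint.
(B) has a nitro group (-[N+](=O)[O-]) but there is no C#N triple bond.
(C) has a primary amino group (-NH2) but the nitrogen is NX3 (three connections), not NX1 triple-bonded.
(D) has a nitro group (-[N+](=O)[O-]) but there is no C#N triple bond.
So the answer is (A).

A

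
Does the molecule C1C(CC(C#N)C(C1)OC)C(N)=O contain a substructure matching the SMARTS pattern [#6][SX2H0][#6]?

The pattern [#6][SX2H0][#6] describes an aliphatic sulfur bridging two carbons with no H on the sulfur — a thioether.
The closest candidate here is a methoxy ether (-OCH3), but the bridging atom is O, not S. No other fragment satisfies the full query, so there is no match.

No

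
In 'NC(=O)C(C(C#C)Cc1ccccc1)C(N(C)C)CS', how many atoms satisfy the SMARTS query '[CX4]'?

7

The query [CX4] means: C with X4: aliphatic carbon with exactly 4 total connections (bonds + H).
Check the 20 heavy atoms by environment: 7× C (X4) → match; 2× N (X3) → no; 1× C (X3) → no; 1× O (X1) → no; 1× S (X2) → no; 2× C (X2) → no; 6× c (aromatic, X3) → no.
That gives 7 matching atoms.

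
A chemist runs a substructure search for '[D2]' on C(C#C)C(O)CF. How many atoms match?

The query [D2] means: atom with exactly two heavy-atom neighbours.
Check the 7 heavy atoms by environment: 3× C (D2) → match; 1× C (D3) → no; 1× F (D1) → no; 1× O (D1) → no; 1× C (D1) → no.
That gives 3 matching atoms.

3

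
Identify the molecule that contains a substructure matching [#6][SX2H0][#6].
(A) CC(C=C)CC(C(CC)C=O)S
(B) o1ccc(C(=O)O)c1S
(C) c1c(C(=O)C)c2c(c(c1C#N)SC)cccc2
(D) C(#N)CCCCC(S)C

[#6][SX2H0][#6] describes an aliphatic sulfur bridging two carbons with no H on the sulfur (a thioether).
(A) has a thiol (-SH) but the sulfur has H1, not H0 bridging two carbons.
(B) has a thiol (-SH) but the sulfur has H1, not H0 bridging two carbons.
(C) contains a methylthio ether (-SCH3), which satisfies every atom and bond constraint.
(D) has a thiol (-SH) but the sulfur has H1, not H0 bridging two carbons.
So the answer is (C).

C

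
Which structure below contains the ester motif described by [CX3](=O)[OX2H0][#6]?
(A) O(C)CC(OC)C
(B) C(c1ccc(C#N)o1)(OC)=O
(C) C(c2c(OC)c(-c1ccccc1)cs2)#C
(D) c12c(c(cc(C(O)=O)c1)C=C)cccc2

B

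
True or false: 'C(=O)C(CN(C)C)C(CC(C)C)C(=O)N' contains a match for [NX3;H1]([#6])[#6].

False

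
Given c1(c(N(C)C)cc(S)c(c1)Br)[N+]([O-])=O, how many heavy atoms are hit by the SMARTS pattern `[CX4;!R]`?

2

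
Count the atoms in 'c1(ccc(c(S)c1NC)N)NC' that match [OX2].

0

The query [OX2] means: aliphatic oxygen with two total connections — ether, hydroxyl, or ester single-bond O.
Check the 12 heavy atoms by environment: 6× c (aromatic, X3) → no; 3× N (X3) → no; 2× C (X4) → no; 1× S (X2) → no.
No environment satisfies the query, so 0 matching atoms.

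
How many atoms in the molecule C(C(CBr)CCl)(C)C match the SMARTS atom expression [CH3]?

2

The query [CH3] means: aliphatic carbon with exactly three hydrogens.
Check the 8 heavy atoms by environment: 2× C (H2) → no; 2× C (H1) → no; 1× Cl (H0) → no; 2× C (H3) → match; 1× Br (H0) → no.
That gives 2 matching atoms.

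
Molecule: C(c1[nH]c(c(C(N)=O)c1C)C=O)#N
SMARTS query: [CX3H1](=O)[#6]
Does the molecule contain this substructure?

Yes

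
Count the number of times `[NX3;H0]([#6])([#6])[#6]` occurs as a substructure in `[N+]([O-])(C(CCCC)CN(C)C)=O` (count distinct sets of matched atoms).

[NX3;H0]([#6])([#6])[#6] is the SMARTS for a tertiary amine: a trivalent nitrogen with no H, bonded to three carbons.
Exactly one fragment in the molecule meets all constraints, giving 1 match.

1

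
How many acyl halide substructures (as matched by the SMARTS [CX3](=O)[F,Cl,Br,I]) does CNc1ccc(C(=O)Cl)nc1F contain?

1

[CX3](=O)[F,Cl,Br,I] is the SMARTS for an acyl halide: a carbonyl carbon bonded to a halogen.
Exactly one fragment in the molecule meets all constraints, giving 1 match.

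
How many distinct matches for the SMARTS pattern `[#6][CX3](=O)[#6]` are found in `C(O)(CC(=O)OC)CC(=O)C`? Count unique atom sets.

1

[#6][CX3](=O)[#6] is the SMARTS for a ketone: a carbonyl carbon (no H) flanked by two carbons.
Exactly one fragment in the molecule meets all constraints, giving 1 match.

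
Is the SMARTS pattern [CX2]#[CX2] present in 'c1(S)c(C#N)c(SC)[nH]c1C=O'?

The pattern [CX2]#[CX2] describes a carbon-carbon triple bond — an alkyne.
The closest candidate here is a nitrile (-C#N), but the triple bond is C#N, not C#C. No other fragment satisfies the full query, so there is no match.

No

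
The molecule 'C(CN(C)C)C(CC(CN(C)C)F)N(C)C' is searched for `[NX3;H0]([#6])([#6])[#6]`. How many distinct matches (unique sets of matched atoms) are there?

[NX3;H0]([#6])([#6])[#6] is the SMARTS for a tertiary amine: a trivalent nitrogen with no H, bonded to three carbons.
The molecule carries 3 separate instances of a dimethylamino group (-N(CH3)2) meeting every constraint; each maps to a distinct set of atoms, giving 3 matches.

3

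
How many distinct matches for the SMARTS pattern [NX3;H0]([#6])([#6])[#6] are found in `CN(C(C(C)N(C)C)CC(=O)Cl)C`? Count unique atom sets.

2

[NX3;H0]([#6])([#6])[#6] is the SMARTS for a tertiary amine: a trivalent nitrogen with no H, bonded to three carbons.
The molecule carries 2 separate instances of a dimethylamino group (-N(CH3)2) meeting every constraint; each maps to a distinct set of atoms, giving 2 matches.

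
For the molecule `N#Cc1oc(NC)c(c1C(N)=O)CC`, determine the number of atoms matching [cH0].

4

Check the 14 heavy atoms by environment: 1× o (aromatic, H0) → no; 4× c (aromatic, H0) → match; 2× C (H0) → no; 1× O (H0) → no; 1× N (H2) → no; 1× C (H2) → no; 2× C (H3) → no; 1× N (H1) → no; 1× N (H0) → no.
That gives 4 matching atoms.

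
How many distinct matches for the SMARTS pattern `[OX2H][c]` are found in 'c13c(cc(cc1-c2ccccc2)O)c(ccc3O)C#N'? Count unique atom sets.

[OX2H][c] is the SMARTS for a phenol: a hydroxyl oxygen attached to an aromatic carbon.
The molecule carries 2 separate instances of a hydroxyl group (-OH) meeting every constraint; each maps to a distinct set of atoms, giving 2 matches.

2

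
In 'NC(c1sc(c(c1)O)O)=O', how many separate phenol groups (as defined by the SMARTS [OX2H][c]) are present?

2

[OX2H][c] is the SMARTS for a phenol: a hydroxyl oxygen attached to an aromatic carbon.
The molecule carries 2 separate instances of a hydroxyl group (-OH) meeting every constraint; each maps to a distinct set of atoms, giving 2 matches.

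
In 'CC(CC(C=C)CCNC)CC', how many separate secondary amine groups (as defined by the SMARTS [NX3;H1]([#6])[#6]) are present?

[NX3;H1]([#6])[#6] is the SMARTS for a secondary amine: a trivalent nitrogen with one H, bonded to two carbons.
Exactly one fragment in the molecule meets all constraints, giving 1 match.

1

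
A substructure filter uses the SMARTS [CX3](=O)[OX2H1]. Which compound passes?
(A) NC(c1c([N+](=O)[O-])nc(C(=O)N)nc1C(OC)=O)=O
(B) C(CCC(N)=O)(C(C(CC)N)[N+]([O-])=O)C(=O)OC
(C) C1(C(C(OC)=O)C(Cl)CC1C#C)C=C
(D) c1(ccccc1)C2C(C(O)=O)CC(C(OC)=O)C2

D

[CX3](=O)[OX2H1] describes an sp2 carbon double-bonded to O and single-bonded to an -OH oxygen (a carboxylic acid).
(A) has a methyl-ester group (-C(=O)OCH3) but the singly-bonded O has no H (OX2H0, not OX2H1).
(B) has a primary amide (-C(=O)NH2) but the carbonyl is bonded to N, not to an -OH oxygen.
(C) has a methyl-ester group (-C(=O)OCH3) but the singly-bonded O has no H (OX2H0, not OX2H1).
(D) contains a carboxylic acid group (-C(=O)OH), which satisfies every atom and bond constraint.
So the answer is (D).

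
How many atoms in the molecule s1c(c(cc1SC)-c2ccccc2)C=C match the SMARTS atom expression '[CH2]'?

1

The query [CH2] means: aliphatic carbon with exactly two hydrogens.
Check the 15 heavy atoms by environment: 1× s (aromatic, H0) → no; 4× c (aromatic, H0) → no; 6× c (aromatic, H1) → no; 1× S (H0) → no; 1× C (H3) → no; 1× C (H1) → no; 1× C (H2) → match.
That gives 1 matching atom.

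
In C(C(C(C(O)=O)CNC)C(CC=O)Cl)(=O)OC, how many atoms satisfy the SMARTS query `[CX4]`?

The query [CX4] means: C with X4: aliphatic carbon with exactly 4 total connections (bonds + H).
Check the 17 heavy atoms by environment: 7× C (X4) → match; 1× N (X3) → no; 3× C (X3) → no; 3× O (X1) → no; 2× O (X2) → no; 1× Cl (X1) → no.
That gives 7 matching atoms.

7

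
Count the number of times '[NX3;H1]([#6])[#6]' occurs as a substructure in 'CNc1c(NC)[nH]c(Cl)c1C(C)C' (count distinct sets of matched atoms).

2

[NX3;H1]([#6])[#6] is the SMARTS for a secondary amine: a trivalent nitrogen with one H, bonded to two carbons.
The molecule carries 2 separate instances of an N-methylamino group (-NHCH3) meeting every constraint; each maps to a distinct set of atoms, giving 2 matches.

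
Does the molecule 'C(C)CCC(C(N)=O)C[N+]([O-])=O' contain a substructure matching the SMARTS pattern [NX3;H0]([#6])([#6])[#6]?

The pattern [NX3;H0]([#6])([#6])[#6] describes a trivalent nitrogen with no H, bonded to three carbons — a tertiary amine.
The closest candidate here is a primary amide (-C(=O)NH2), but the amide nitrogen has H2 and only one carbon neighbour. No other fragment satisfies the full query, so there is no match.

No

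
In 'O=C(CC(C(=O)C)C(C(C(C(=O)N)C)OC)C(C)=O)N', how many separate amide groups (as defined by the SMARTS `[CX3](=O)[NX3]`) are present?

[CX3](=O)[NX3] is the SMARTS for an amide: a carbonyl carbon bonded to a trivalent nitrogen.
The molecule carries 2 separate instances of a primary amide (-C(=O)NH2) meeting every constraint; each maps to a distinct set of atoms, giving 2 matches.

2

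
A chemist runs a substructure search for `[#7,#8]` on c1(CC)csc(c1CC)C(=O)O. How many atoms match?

The query [#7,#8] means: nitrogen or oxygen (comma = OR).
Check the 12 heavy atoms by environment: 1× s (aromatic) → no; 4× c (aromatic) → no; 5× C → no; 2× O → match.
That gives 2 matching atoms.

2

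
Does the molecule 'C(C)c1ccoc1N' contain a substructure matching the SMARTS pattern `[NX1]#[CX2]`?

No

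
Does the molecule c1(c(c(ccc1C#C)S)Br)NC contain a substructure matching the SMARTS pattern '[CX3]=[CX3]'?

The pattern [CX3]=[CX3] describes a non-aromatic C=C double bond between two sp2 carbons — an alkene.
The closest candidate here is an ethynyl group (-C#CH), but the C-C bond is a triple bond, not a double bond. No other fragment satisfies the full query, so there is no match.

No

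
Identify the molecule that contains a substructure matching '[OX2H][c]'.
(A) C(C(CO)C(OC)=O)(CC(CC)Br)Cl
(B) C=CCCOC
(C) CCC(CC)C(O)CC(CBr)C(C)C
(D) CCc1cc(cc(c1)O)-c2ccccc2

D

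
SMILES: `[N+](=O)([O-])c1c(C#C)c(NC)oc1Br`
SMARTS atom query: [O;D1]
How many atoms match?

2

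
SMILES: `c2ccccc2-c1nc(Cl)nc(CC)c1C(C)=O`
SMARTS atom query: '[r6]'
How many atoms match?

12

The query [r6] means: r6 matches atoms in a six-membered ring.
Check the 18 heavy atoms by environment: 2× n (aromatic, in 6-ring) → match; 10× c (aromatic, in 6-ring) → match; 1× Cl (acyclic) → no; 4× C (acyclic) → no; 1× O (acyclic) → no.
Summing the matching environments: 2 + 10 = 12 matching atoms.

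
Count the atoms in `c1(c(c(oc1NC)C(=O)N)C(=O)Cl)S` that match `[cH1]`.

0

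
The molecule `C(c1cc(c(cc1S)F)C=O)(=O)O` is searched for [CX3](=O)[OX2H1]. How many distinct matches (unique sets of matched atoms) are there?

1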